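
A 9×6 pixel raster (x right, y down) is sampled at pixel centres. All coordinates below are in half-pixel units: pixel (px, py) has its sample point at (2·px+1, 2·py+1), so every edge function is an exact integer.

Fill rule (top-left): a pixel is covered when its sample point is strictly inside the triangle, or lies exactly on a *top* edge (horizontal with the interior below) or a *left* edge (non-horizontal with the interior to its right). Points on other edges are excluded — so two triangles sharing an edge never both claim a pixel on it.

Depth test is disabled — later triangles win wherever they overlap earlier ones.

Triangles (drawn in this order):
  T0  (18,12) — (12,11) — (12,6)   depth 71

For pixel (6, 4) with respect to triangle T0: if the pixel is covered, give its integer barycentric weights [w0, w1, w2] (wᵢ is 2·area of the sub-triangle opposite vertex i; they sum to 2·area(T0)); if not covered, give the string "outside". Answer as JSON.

T0:
  2·area = 30
  edge (18, 12)→(12, 11): d=(-6,-1) top-left  bias=+0
  edge (12, 11)→(12, 6): d=(0,-5) top-left  bias=+0
  edge (12, 6)→(18, 12): d=(6,6) right/bottom  bias=-1
    (3,0)@(7, 1): e=[55,-25,0] → .  [on edge]
    (4,1)@(9, 3): e=[45,-15,0] → .  [on edge]
    (5,2)@(11, 5): e=[35,-5,0] → .  [on edge]
    (6,3)@(13, 7): e=[25,5,0] → .  [on edge]
    (6,4)@(13, 9): e=[13,5,12] → X
    (7,4)@(15, 9): e=[15,15,0] → .  [on edge]
    (6,5)@(13, 11): e=[1,5,24] → X
    (7,5)@(15, 11): e=[3,15,12] → X
    (8,5)@(17, 11): e=[5,25,0] → .  [on edge]
  covered (3 px):
    . . . . . . . . .
    . . . . . . . . .
    . . . . . . . . .
    . . . . . . . . .
    . . . . . . X . .
    . . . . . . X X .

Final: [5,12,13]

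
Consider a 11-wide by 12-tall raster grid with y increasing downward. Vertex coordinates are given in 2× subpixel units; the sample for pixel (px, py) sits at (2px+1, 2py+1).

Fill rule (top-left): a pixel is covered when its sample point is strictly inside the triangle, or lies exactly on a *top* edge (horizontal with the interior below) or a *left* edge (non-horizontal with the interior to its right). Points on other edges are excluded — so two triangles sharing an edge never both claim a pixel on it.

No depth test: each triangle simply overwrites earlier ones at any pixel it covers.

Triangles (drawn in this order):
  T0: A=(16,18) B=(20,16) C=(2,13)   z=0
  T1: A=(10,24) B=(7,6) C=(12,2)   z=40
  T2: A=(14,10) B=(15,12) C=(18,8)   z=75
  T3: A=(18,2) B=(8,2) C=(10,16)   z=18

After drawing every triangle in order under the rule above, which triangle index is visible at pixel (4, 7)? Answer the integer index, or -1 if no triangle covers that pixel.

T0:
  2·area = 48  (B↔C swapped to make it positive)
  edge (16, 18)→(2, 13): d=(-14,-5) top-left  bias=+0
  edge (2, 13)→(20, 16): d=(18,3) right/bottom  bias=-1
  edge (20, 16)→(16, 18): d=(-4,2) right/bottom  bias=-1
    (4,7)@(9, 15): e=[7,15,26] → █
    (5,7)@(11, 15): e=[17,9,22] → █
    (6,7)@(13, 15): e=[27,3,18] → █
    (7,7)@(15, 15): e=[37,-3,14] → ·
    (4,8)@(9, 17): e=[-21,51,18] → ·
    (5,8)@(11, 17): e=[-11,45,14] → ·
    (6,8)@(13, 17): e=[-1,39,10] → ·
    (7,8)@(15, 17): e=[9,33,6] → █
    (8,8)@(17, 17): e=[19,27,2] → █
    (9,8)@(19, 17): e=[29,21,-2] → ·
    (7,9)@(15, 19): e=[-19,69,-2] → ·
    (8,9)@(17, 19): e=[-9,63,-6] → ·
  covered (5 px):
    · · · · · · · · · · ·
    · · · · · · · · · · ·
    · · · · · · · · · · ·
    · · · · · · · · · · ·
    · · · · · · · · · · ·
    · · · · · · · · · · ·
    · · · · · · · · · · ·
    · · · · █ █ █ · · · ·
    · · · · · · · █ █ · ·
    · · · · · · · · · · ·
    · · · · · · · · · · ·
    · · · · · · · · · · ·
T1:
  2·area = 102
  edge (10, 24)→(7, 6): d=(-3,-18) top-left  bias=+0
  edge (7, 6)→(12, 2): d=(5,-4) top-left  bias=+0
  edge (12, 2)→(10, 24): d=(-2,22) right/bottom  bias=-1
    (5,1)@(11, 3): e=[81,1,20] → █
    (6,1)@(13, 3): e=[117,9,-24] → ·
    (4,2)@(9, 5): e=[39,3,60] → █
    (6,2)@(13, 5): e=[111,19,-28] → ·
    (4,3)@(9, 7): e=[33,13,56] → █
    (6,3)@(13, 7): e=[105,29,-32] → ·
    (4,4)@(9, 9): e=[27,23,52] → █
    (6,4)@(13, 9): e=[99,39,-36] → ·
    (4,5)@(9, 11): e=[21,33,48] → █
    (6,5)@(13, 11): e=[93,49,-40] → ·
    (4,6)@(9, 13): e=[15,43,44] → █
    (5,6)@(11, 13): e=[51,51,0] → ·  [on edge]
  covered (12 px):
    · · · · · · · · · · ·
    · · · · · █ · · · · ·
    · · · · █ █ · · · · ·
    · · · · █ █ · · · · ·
    · · · · █ █ · · · · ·
    · · · · █ █ · · · · ·
    · · · · █ · · · · · ·
    · · · · █ · · · · · ·
    · · · · █ · · · · · ·
    · · · · · · · · · · ·
    · · · · · · · · · · ·
    · · · · · · · · · · ·
T2:
  2·area = 10  (B↔C swapped to make it positive)
  edge (14, 10)→(18, 8): d=(4,-2) top-left  bias=+0
  edge (18, 8)→(15, 12): d=(-3,4) right/bottom  bias=-1
  edge (15, 12)→(14, 10): d=(-1,-2) top-left  bias=+0
    (8,4)@(17, 9): e=[2,1,7] → █
    (9,4)@(19, 9): e=[6,-7,11] → ·
    (7,5)@(15, 11): e=[6,3,1] → █
    (8,5)@(17, 11): e=[10,-5,5] → ·
    (7,6)@(15, 13): e=[14,-3,-1] → ·
  covered (2 px):
    · · · · · · · · · · ·
    · · · · · · · · · · ·
    · · · · · · · · · · ·
    · · · · · · · · · · ·
    · · · · · · · · █ · ·
    · · · · · · · █ · · ·
    · · · · · · · · · · ·
    · · · · · · · · · · ·
    · · · · · · · · · · ·
    · · · · · · · · · · ·
    · · · · · · · · · · ·
    · · · · · · · · · · ·
T3:
  2·area = 140  (B↔C swapped to make it positive)
  edge (18, 2)→(10, 16): d=(-8,14) right/bottom  bias=-1
  edge (10, 16)→(8, 2): d=(-2,-14) top-left  bias=+0
  edge (8, 2)→(18, 2): d=(10,0) top-left  bias=+0
    (4,1)@(9, 3): e=[118,12,10] → █
    (5,1)@(11, 3): e=[90,40,10] → █
    (6,1)@(13, 3): e=[62,68,10] → █
    (7,1)@(15, 3): e=[34,96,10] → █
    (8,1)@(17, 3): e=[6,124,10] → █
    (9,1)@(19, 3): e=[-22,152,10] → ·
    (4,2)@(9, 5): e=[102,8,30] → █
    (8,2)@(17, 5): e=[-10,120,30] → ·
    (4,3)@(9, 7): e=[86,4,50] → █
    (8,3)@(17, 7): e=[-26,116,50] → ·
    (4,4)@(9, 9): e=[70,0,70] → █  [on edge]
    (7,4)@(15, 9): e=[-14,84,70] → ·
    (5,11)@(11, 23): e=[-70,0,210] → ·  [on edge]
  covered (18 px):
    · · · · · · · · · · ·
    · · · · █ █ █ █ █ · ·
    · · · · █ █ █ █ · · ·
    · · · · █ █ █ █ · · ·
    · · · · █ █ █ · · · ·
    · · · · · █ · · · · ·
    · · · · · █ · · · · ·
    · · · · · · · · · · ·
    · · · · · · · · · · ·
    · · · · · · · · · · ·
    · · · · · · · · · · ·
    · · · · · · · · · · ·

Z-buffer (winner per pixel, '.' = empty):
  . . . . . . . . . . .
  . . . . 3 3 3 3 3 . .
  . . . . 3 3 3 3 . . .
  . . . . 3 3 3 3 . . .
  . . . . 3 3 3 . 2 . .
  . . . . 1 3 . 2 . . .
  . . . . 1 3 . . . . .
  . . . . 1 0 0 . . . .
  . . . . 1 . . 0 0 . .
  . . . . . . . . . . .
  . . . . . . . . . . .
  . . . . . . . . . . .

Answer: 1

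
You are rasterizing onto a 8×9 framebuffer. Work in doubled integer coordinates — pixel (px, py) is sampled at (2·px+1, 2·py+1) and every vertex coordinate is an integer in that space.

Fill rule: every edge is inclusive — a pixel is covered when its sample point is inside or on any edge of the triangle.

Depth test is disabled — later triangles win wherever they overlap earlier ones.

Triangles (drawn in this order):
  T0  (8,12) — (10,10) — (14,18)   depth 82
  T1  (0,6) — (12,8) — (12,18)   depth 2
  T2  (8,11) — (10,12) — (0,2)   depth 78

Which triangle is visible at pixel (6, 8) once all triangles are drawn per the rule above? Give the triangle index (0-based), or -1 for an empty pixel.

T0:
  2·area = 24
  edge (8, 12)→(10, 10): d=(2,-2) inclusive
  edge (10, 10)→(14, 18): d=(4,8) inclusive
  edge (14, 18)→(8, 12): d=(-6,-6) inclusive
    (0,2)@(1, 5): e=[-28,52,0] → ·  [on edge]
    (7,2)@(15, 5): e=[0,-60,84] → ·  [on edge]
    (1,3)@(3, 7): e=[-20,44,0] → ·  [on edge]
    (6,3)@(13, 7): e=[0,-36,60] → ·  [on edge]
    (2,4)@(5, 9): e=[-12,36,0] → ·  [on edge]
    (5,4)@(11, 9): e=[0,-12,36] → ·  [on edge]
    (3,5)@(7, 11): e=[-4,28,0] → ·  [on edge]
    (4,5)@(9, 11): e=[0,12,12] → #  [on edge]
    (5,5)@(11, 11): e=[4,-4,24] → ·
    (3,6)@(7, 13): e=[0,36,-12] → ·  [on edge]
    (4,6)@(9, 13): e=[4,20,0] → #  [on edge]
    (5,6)@(11, 13): e=[8,4,12] → #
    (2,7)@(5, 15): e=[0,60,-36] → ·  [on edge]
    (5,7)@(11, 15): e=[12,12,0] → #  [on edge]
    (1,8)@(3, 17): e=[0,84,-60] → ·  [on edge]
    (6,8)@(13, 17): e=[20,4,0] → #  [on edge]
  covered (5 px):
    · · · · · · · ·
    · · · · · · · ·
    · · · · · · · ·
    · · · · · · · ·
    · · · · · · · ·
    · · · · # · · ·
    · · · · # # · ·
    · · · · · # · ·
    · · · · · · # ·
T1:
  2·area = 120
  edge (0, 6)→(12, 8): d=(12,2) inclusive
  edge (12, 8)→(12, 18): d=(0,10) inclusive
  edge (12, 18)→(0, 6): d=(-12,-12) inclusive
    (0,3)@(1, 7): e=[10,110,0] → #  [on edge]
    (1,3)@(3, 7): e=[6,90,24] → #
    (2,3)@(5, 7): e=[2,70,48] → #
    (3,3)@(7, 7): e=[-2,50,72] → ·
    (0,4)@(1, 9): e=[34,110,-24] → ·
    (1,4)@(3, 9): e=[30,90,0] → #  [on edge]
    (3,4)@(7, 9): e=[22,50,48] → #
    (4,4)@(9, 9): e=[18,30,72] → #
    (5,4)@(11, 9): e=[14,10,96] → #
    (6,4)@(13, 9): e=[10,-10,120] → ·
    (1,5)@(3, 11): e=[54,90,-24] → ·
    (2,5)@(5, 11): e=[50,70,0] → #  [on edge]
    (3,6)@(7, 13): e=[70,50,0] → #  [on edge]
    (4,7)@(9, 15): e=[90,30,0] → #  [on edge]
    (5,8)@(11, 17): e=[110,10,0] → #  [on edge]
  covered (18 px):
    · · · · · · · ·
    · · · · · · · ·
    · · · · · · · ·
    # # # · · · · ·
    · # # # # # · ·
    · · # # # # · ·
    · · · # # # · ·
    · · · · # # · ·
    · · · · · # · ·
T2:
  2·area = 10  (B↔C swapped to make it positive)
  edge (8, 11)→(0, 2): d=(-8,-9) inclusive
  edge (0, 2)→(10, 12): d=(10,10) inclusive
  edge (10, 12)→(8, 11): d=(-2,-1) inclusive
    (0,1)@(1, 3): e=[1,0,9] → #  [on edge]
    (1,1)@(3, 3): e=[19,-20,11] → ·
    (0,2)@(1, 5): e=[-15,20,5] → ·
    (1,2)@(3, 5): e=[3,0,7] → #  [on edge]
    (2,2)@(5, 5): e=[21,-20,9] → ·
    (1,3)@(3, 7): e=[-13,20,3] → ·
    (2,3)@(5, 7): e=[5,0,5] → #  [on edge]
    (3,3)@(7, 7): e=[23,-20,7] → ·
    (2,4)@(5, 9): e=[-11,20,1] → ·
    (3,4)@(7, 9): e=[7,0,3] → #  [on edge]
    (4,4)@(9, 9): e=[25,-20,5] → ·
    (3,5)@(7, 11): e=[-9,20,-1] → ·
    (4,5)@(9, 11): e=[9,0,1] → #  [on edge]
    (5,6)@(11, 13): e=[11,0,-1] → ·  [on edge]
    (6,7)@(13, 15): e=[13,0,-3] → ·  [on edge]
    (7,8)@(15, 17): e=[15,0,-5] → ·  [on edge]
  covered (5 px):
    · · · · · · · ·
    # · · · · · · ·
    · # · · · · · ·
    · · # · · · · ·
    · · · # · · · ·
    · · · · # · · ·
    · · · · · · · ·
    · · · · · · · ·
    · · · · · · · ·

Z-buffer (winner per pixel, '.' = empty):
  . . . . . . . .
  2 . . . . . . .
  . 2 . . . . . .
  1 1 2 . . . . .
  . 1 1 2 1 1 . .
  . . 1 1 2 1 . .
  . . . 1 1 1 . .
  . . . . 1 1 . .
  . . . . . 1 0 .

Answer: 0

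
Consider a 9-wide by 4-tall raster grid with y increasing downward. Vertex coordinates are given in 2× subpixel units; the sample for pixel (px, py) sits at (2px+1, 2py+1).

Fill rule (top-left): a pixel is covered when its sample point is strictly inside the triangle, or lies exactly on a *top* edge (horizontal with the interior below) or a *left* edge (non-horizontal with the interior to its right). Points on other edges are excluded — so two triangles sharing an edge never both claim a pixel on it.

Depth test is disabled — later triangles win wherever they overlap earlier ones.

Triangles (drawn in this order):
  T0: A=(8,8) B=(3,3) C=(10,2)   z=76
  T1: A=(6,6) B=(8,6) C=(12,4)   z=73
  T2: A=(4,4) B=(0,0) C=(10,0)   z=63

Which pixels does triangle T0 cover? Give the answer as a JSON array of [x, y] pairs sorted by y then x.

T0:
  2·area = 40
  edge (8, 8)→(3, 3): d=(-5,-5) top-left  bias=+0
  edge (3, 3)→(10, 2): d=(7,-1) top-left  bias=+0
  edge (10, 2)→(8, 8): d=(-2,6) right/bottom  bias=-1
    (0,0)@(1, 1): e=[0,-16,56] → .  [on edge]
    (8,0)@(17, 1): e=[80,0,-40] → .  [on edge]
    (1,1)@(3, 3): e=[0,0,40] → X  [on edge]
    (2,1)@(5, 3): e=[10,2,28] → X
    (3,1)@(7, 3): e=[20,4,16] → X
    (4,1)@(9, 3): e=[30,6,4] → X
    (5,1)@(11, 3): e=[40,8,-8] → .
    (1,2)@(3, 5): e=[-10,14,36] → .
    (2,2)@(5, 5): e=[0,16,24] → X  [on edge]
    (4,2)@(9, 5): e=[20,20,0] → .  [on edge]
    (2,3)@(5, 7): e=[-10,30,20] → .
    (3,3)@(7, 7): e=[0,32,8] → X  [on edge]
  covered (7 px):
    . . . . . . . . .
    . X X X X . . . .
    . . X X . . . . .
    . . . X . . . . .
T1:
  2·area = 4  (B↔C swapped to make it positive)
  edge (6, 6)→(12, 4): d=(6,-2) top-left  bias=+0
  edge (12, 4)→(8, 6): d=(-4,2) right/bottom  bias=-1
  edge (8, 6)→(6, 6): d=(-2,0) right/bottom  bias=-1
    (7,1)@(15, 3): e=[0,-2,6] → .  [on edge]
    (4,2)@(9, 5): e=[0,2,2] → X  [on edge]
    (5,2)@(11, 5): e=[4,-2,2] → .
    (1,3)@(3, 7): e=[0,6,-2] → .  [on edge]
    (4,3)@(9, 7): e=[12,-6,-2] → .
  covered (1 px):
    . . . . . . . . .
    . . . . . . . . .
    . . . . X . . . .
    . . . . . . . . .
T2:
  2·area = 40
  edge (4, 4)→(0, 0): d=(-4,-4) top-left  bias=+0
  edge (0, 0)→(10, 0): d=(10,0) top-left  bias=+0
  edge (10, 0)→(4, 4): d=(-6,4) right/bottom  bias=-1
    (0,0)@(1, 1): e=[0,10,30] → X  [on edge]
    (1,0)@(3, 1): e=[8,10,22] → X
    (2,0)@(5, 1): e=[16,10,14] → X
    (3,0)@(7, 1): e=[24,10,6] → X
    (4,0)@(9, 1): e=[32,10,-2] → .
    (0,1)@(1, 3): e=[-8,30,18] → .
    (1,1)@(3, 3): e=[0,30,10] → X  [on edge]
    (3,1)@(7, 3): e=[16,30,-6] → .
    (1,2)@(3, 5): e=[-8,50,-2] → .
    (2,2)@(5, 5): e=[0,50,-10] → .  [on edge]
    (3,3)@(7, 7): e=[0,70,-30] → .  [on edge]
  covered (6 px):
    X X X X . . . . .
    . X X . . . . . .
    . . . . . . . . .
    . . . . . . . . .

Answer: [[1,1],[2,1],[3,1],[4,1],[2,2],[3,2],[3,3]]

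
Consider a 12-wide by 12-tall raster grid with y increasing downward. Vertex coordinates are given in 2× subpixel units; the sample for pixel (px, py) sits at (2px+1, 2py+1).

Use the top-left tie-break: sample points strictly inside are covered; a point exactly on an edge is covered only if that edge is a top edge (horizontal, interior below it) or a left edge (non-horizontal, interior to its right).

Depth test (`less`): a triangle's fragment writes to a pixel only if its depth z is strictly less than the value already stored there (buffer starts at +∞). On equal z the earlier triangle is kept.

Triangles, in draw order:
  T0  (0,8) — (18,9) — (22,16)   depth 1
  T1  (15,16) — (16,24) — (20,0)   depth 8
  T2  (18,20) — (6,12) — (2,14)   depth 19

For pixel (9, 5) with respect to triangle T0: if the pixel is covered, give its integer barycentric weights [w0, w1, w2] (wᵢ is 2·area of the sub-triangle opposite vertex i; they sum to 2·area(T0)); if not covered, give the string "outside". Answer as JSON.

T0:
  2·area = 122
  edge (0, 8)→(18, 9): d=(18,1) right/bottom  bias=-1
  edge (18, 9)→(22, 16): d=(4,7) right/bottom  bias=-1
  edge (22, 16)→(0, 8): d=(-22,-8) top-left  bias=+0
    (1,4)@(3, 9): e=[15,105,2] → #
    (2,4)@(5, 9): e=[13,91,18] → #
    (3,4)@(7, 9): e=[11,77,34] → #
    (4,4)@(9, 9): e=[9,63,50] → #
    (5,4)@(11, 9): e=[7,49,66] → #
    (6,4)@(13, 9): e=[5,35,82] → #
    (7,4)@(15, 9): e=[3,21,98] → #
    (8,4)@(17, 9): e=[1,7,114] → #
    (9,4)@(19, 9): e=[-1,-7,130] → ·
    (1,5)@(3, 11): e=[51,113,-42] → ·
    (2,5)@(5, 11): e=[49,99,-26] → ·
    (3,5)@(7, 11): e=[47,85,-10] → ·
  covered (18 px):
    · · · · · · · · · · · ·
    · · · · · · · · · · · ·
    · · · · · · · · · · · ·
    · · · · · · · · · · · ·
    · # # # # # # # # · · ·
    · · · · # # # # # # · ·
    · · · · · · · # # # · ·
    · · · · · · · · · · # ·
    · · · · · · · · · · · ·
    · · · · · · · · · · · ·
    · · · · · · · · · · · ·
    · · · · · · · · · · · ·
T1:
  2·area = 56  (B↔C swapped to make it positive)
  edge (15, 16)→(20, 0): d=(5,-16) top-left  bias=+0
  edge (20, 0)→(16, 24): d=(-4,24) right/bottom  bias=-1
  edge (16, 24)→(15, 16): d=(-1,-8) top-left  bias=+0
    (9,2)@(19, 5): e=[9,4,43] → #
    (10,2)@(21, 5): e=[41,-44,59] → ·
    (9,3)@(19, 7): e=[19,-4,41] → ·
    (8,5)@(17, 11): e=[7,28,21] → #
    (9,5)@(19, 11): e=[39,-20,37] → ·
    (8,6)@(17, 13): e=[17,20,19] → #
    (9,6)@(19, 13): e=[49,-28,35] → ·
    (8,7)@(17, 15): e=[27,12,17] → #
    (9,7)@(19, 15): e=[59,-36,33] → ·
    (8,8)@(17, 17): e=[37,4,15] → #
    (9,8)@(19, 17): e=[69,-44,31] → ·
    (8,9)@(17, 19): e=[47,-4,13] → ·
  covered (5 px):
    · · · · · · · · · · · ·
    · · · · · · · · · · · ·
    · · · · · · · · · # · ·
    · · · · · · · · · · · ·
    · · · · · · · · · · · ·
    · · · · · · · · # · · ·
    · · · · · · · · # · · ·
    · · · · · · · · # · · ·
    · · · · · · · · # · · ·
    · · · · · · · · · · · ·
    · · · · · · · · · · · ·
    · · · · · · · · · · · ·
T2:
  2·area = 56  (B↔C swapped to make it positive)
  edge (18, 20)→(2, 14): d=(-16,-6) top-left  bias=+0
  edge (2, 14)→(6, 12): d=(4,-2) top-left  bias=+0
  edge (6, 12)→(18, 20): d=(12,8) right/bottom  bias=-1
    (2,6)@(5, 13): e=[34,2,20] → #
    (3,6)@(7, 13): e=[46,6,4] → #
    (4,6)@(9, 13): e=[58,10,-12] → ·
    (2,7)@(5, 15): e=[2,10,44] → #
    (4,7)@(9, 15): e=[26,18,12] → #
    (5,7)@(11, 15): e=[38,22,-4] → ·
    (2,8)@(5, 17): e=[-30,18,68] → ·
    (3,8)@(7, 17): e=[-18,22,52] → ·
    (4,8)@(9, 17): e=[-6,26,36] → ·
    (5,8)@(11, 17): e=[6,30,20] → #
    (6,8)@(13, 17): e=[18,34,4] → #
    (7,8)@(15, 17): e=[30,38,-12] → ·
  covered (7 px):
    · · · · · · · · · · · ·
    · · · · · · · · · · · ·
    · · · · · · · · · · · ·
    · · · · · · · · · · · ·
    · · · · · · · · · · · ·
    · · · · · · · · · · · ·
    · · # # · · · · · · · ·
    · · # # # · · · · · · ·
    · · · · · # # · · · · ·
    · · · · · · · · · · · ·
    · · · · · · · · · · · ·
    · · · · · · · · · · · ·

Result: [1,86,35]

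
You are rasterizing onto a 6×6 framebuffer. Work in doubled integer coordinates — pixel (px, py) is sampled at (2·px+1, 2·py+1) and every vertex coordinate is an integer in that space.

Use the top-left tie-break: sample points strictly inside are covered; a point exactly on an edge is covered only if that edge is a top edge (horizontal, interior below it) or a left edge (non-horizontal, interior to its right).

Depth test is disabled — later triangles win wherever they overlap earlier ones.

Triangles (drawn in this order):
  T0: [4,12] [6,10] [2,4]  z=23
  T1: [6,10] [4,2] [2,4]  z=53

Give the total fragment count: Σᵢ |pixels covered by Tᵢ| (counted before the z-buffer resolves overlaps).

T0:
  2·area = 20  (B↔C swapped to make it positive)
  edge (4, 12)→(2, 4): d=(-2,-8) top-left  bias=+0
  edge (2, 4)→(6, 10): d=(4,6) right/bottom  bias=-1
  edge (6, 10)→(4, 12): d=(-2,2) right/bottom  bias=-1
    (5,2)@(11, 5): e=[70,-50,0] → .  [on edge]
    (1,3)@(3, 7): e=[2,6,12] → X
    (2,3)@(5, 7): e=[18,-6,8] → .
    (4,3)@(9, 7): e=[50,-30,0] → .  [on edge]
    (1,4)@(3, 9): e=[-2,14,8] → .
    (2,4)@(5, 9): e=[14,2,4] → X
    (3,4)@(7, 9): e=[30,-10,0] → .  [on edge]
    (2,5)@(5, 11): e=[10,10,0] → .  [on edge]
  covered (2 px):
    . . . . . .
    . . . . . .
    . . . . . .
    . X . . . .
    . . X . . .
    . . . . . .
T1:
  2·area = 20  (B↔C swapped to make it positive)
  edge (6, 10)→(2, 4): d=(-4,-6) top-left  bias=+0
  edge (2, 4)→(4, 2): d=(2,-2) top-left  bias=+0
  edge (4, 2)→(6, 10): d=(2,8) right/bottom  bias=-1
    (2,0)@(5, 1): e=[30,0,-10] → .  [on edge]
    (1,1)@(3, 3): e=[10,0,10] → X  [on edge]
    (2,1)@(5, 3): e=[22,4,-6] → .
    (0,2)@(1, 5): e=[-10,0,30] → .  [on edge]
    (1,2)@(3, 5): e=[2,4,14] → X
    (2,2)@(5, 5): e=[14,8,-2] → .
    (1,3)@(3, 7): e=[-6,8,18] → .
    (2,3)@(5, 7): e=[6,12,2] → X
    (3,3)@(7, 7): e=[18,16,-14] → .
    (2,4)@(5, 9): e=[-2,16,6] → .
  covered (3 px):
    . . . . . .
    . X . . . .
    . X . . . .
    . . X . . .
    . . . . . .
    . . . . . .

Result: 5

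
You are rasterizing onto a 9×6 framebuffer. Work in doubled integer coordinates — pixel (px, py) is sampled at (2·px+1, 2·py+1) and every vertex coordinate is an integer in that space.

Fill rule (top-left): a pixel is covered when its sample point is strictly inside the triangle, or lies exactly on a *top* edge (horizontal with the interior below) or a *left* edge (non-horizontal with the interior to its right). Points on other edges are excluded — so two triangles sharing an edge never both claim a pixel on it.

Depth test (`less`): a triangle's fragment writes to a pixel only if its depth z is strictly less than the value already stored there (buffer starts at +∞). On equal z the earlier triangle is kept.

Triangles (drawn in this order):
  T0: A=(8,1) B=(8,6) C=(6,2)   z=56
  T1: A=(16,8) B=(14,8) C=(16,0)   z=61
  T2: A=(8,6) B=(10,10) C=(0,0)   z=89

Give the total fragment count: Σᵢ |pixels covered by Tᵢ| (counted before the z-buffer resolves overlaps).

T0:
  2·area = 10
  edge (8, 1)→(8, 6): d=(0,5) right/bottom  bias=-1
  edge (8, 6)→(6, 2): d=(-2,-4) top-left  bias=+0
  edge (6, 2)→(8, 1): d=(2,-1) top-left  bias=+0
    (3,1)@(7, 3): e=[5,2,3] → X
    (4,1)@(9, 3): e=[-5,10,5] → .
    (3,2)@(7, 5): e=[5,-2,7] → .
  covered (1 px):
    . . . . . . . . .
    . . . X . . . . .
    . . . . . . . . .
    . . . . . . . . .
    . . . . . . . . .
    . . . . . . . . .
T1:
  2·area = 16
  edge (16, 8)→(14, 8): d=(-2,0) right/bottom  bias=-1
  edge (14, 8)→(16, 0): d=(2,-8) top-left  bias=+0
  edge (16, 0)→(16, 8): d=(0,8) right/bottom  bias=-1
    (7,2)@(15, 5): e=[6,2,8] → X
    (8,2)@(17, 5): e=[6,18,-8] → .
    (7,3)@(15, 7): e=[2,6,8] → X
    (8,3)@(17, 7): e=[2,22,-8] → .
    (7,4)@(15, 9): e=[-2,10,8] → .
  covered (2 px):
    . . . . . . . . .
    . . . . . . . . .
    . . . . . . . X .
    . . . . . . . X .
    . . . . . . . . .
    . . . . . . . . .
T2:
  2·area = 20
  edge (8, 6)→(10, 10): d=(2,4) right/bottom  bias=-1
  edge (10, 10)→(0, 0): d=(-10,-10) top-left  bias=+0
  edge (0, 0)→(8, 6): d=(8,6) right/bottom  bias=-1
    (0,0)@(1, 1): e=[18,0,2] → X  [on edge]
    (1,0)@(3, 1): e=[10,20,-10] → .
    (0,1)@(1, 3): e=[22,-20,18] → .
    (1,1)@(3, 3): e=[14,0,6] → X  [on edge]
    (2,1)@(5, 3): e=[6,20,-6] → .
    (1,2)@(3, 5): e=[18,-20,22] → .
    (2,2)@(5, 5): e=[10,0,10] → X  [on edge]
    (3,2)@(7, 5): e=[2,20,-2] → .
    (2,3)@(5, 7): e=[14,-20,26] → .
    (3,3)@(7, 7): e=[6,0,14] → X  [on edge]
    (4,3)@(9, 7): e=[-2,20,2] → .
    (3,4)@(7, 9): e=[10,-20,30] → .
    (4,4)@(9, 9): e=[2,0,18] → X  [on edge]
    (5,5)@(11, 11): e=[-2,0,22] → .  [on edge]
  covered (5 px):
    X . . . . . . . .
    . X . . . . . . .
    . . X . . . . . .
    . . . X . . . . .
    . . . . X . . . .
    . . . . . . . . .

Result: 8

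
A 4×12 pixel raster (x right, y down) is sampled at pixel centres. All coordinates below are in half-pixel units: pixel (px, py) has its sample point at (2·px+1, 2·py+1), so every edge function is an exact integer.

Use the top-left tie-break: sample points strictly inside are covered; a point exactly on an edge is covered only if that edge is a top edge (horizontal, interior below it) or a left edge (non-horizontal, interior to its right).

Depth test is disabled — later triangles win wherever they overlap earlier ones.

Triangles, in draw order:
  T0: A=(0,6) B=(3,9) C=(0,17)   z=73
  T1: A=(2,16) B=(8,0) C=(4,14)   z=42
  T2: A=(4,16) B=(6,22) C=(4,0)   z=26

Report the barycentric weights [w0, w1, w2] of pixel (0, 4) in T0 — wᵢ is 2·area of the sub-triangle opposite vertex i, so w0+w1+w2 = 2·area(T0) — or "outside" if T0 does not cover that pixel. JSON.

T0:
  2·area = 33
  edge (0, 6)→(3, 9): d=(3,3) right/bottom  bias=-1
  edge (3, 9)→(0, 17): d=(-3,8) right/bottom  bias=-1
  edge (0, 17)→(0, 6): d=(0,-11) top-left  bias=+0
    (0,3)@(1, 7): e=[0,22,11] → ·  [on edge]
    (0,4)@(1, 9): e=[6,16,11] → #
    (1,4)@(3, 9): e=[0,0,33] → ·  [on edge]
    (0,5)@(1, 11): e=[12,10,11] → #
    (1,5)@(3, 11): e=[6,-6,33] → ·
    (2,5)@(5, 11): e=[0,-22,55] → ·  [on edge]
    (0,6)@(1, 13): e=[18,4,11] → #
    (1,6)@(3, 13): e=[12,-12,33] → ·
    (3,6)@(7, 13): e=[0,-44,77] → ·  [on edge]
    (0,7)@(1, 15): e=[24,-2,11] → ·
  covered (3 px):
    · · · ·
    · · · ·
    · · · ·
    · · · ·
    # · · ·
    # · · ·
    # · · ·
    · · · ·
    · · · ·
    · · · ·
    · · · ·
    · · · ·
T1:
  2·area = 20
  edge (2, 16)→(8, 0): d=(6,-16) top-left  bias=+0
  edge (8, 0)→(4, 14): d=(-4,14) right/bottom  bias=-1
  edge (4, 14)→(2, 16): d=(-2,2) right/bottom  bias=-1
    (3,1)@(7, 3): e=[2,2,16] → #
    (3,2)@(7, 5): e=[14,-6,12] → ·
    (2,4)@(5, 9): e=[6,6,8] → #
    (3,4)@(7, 9): e=[38,-22,4] → ·
    (2,5)@(5, 11): e=[18,-2,4] → ·
    (3,5)@(7, 11): e=[50,-30,0] → ·  [on edge]
    (2,6)@(5, 13): e=[30,-10,0] → ·  [on edge]
    (1,7)@(3, 15): e=[10,10,0] → ·  [on edge]
    (0,8)@(1, 17): e=[-10,30,0] → ·  [on edge]
  covered (2 px):
    · · · ·
    · · · #
    · · · ·
    · · · ·
    · · # ·
    · · · ·
    · · · ·
    · · · ·
    · · · ·
    · · · ·
    · · · ·
    · · · ·
T2:
  2·area = 32  (B↔C swapped to make it positive)
  edge (4, 16)→(4, 0): d=(0,-16) top-left  bias=+0
  edge (4, 0)→(6, 22): d=(2,22) right/bottom  bias=-1
  edge (6, 22)→(4, 16): d=(-2,-6) top-left  bias=+0
    (0,3)@(1, 7): e=[-48,80,0] → ·  [on edge]
    (2,5)@(5, 11): e=[16,0,16] → ·  [on edge]
    (1,6)@(3, 13): e=[-16,48,0] → ·  [on edge]
    (2,6)@(5, 13): e=[16,4,12] → #
    (3,6)@(7, 13): e=[48,-40,24] → ·
    (2,7)@(5, 15): e=[16,8,8] → #
    (3,7)@(7, 15): e=[48,-36,20] → ·
    (2,8)@(5, 17): e=[16,12,4] → #
    (3,8)@(7, 17): e=[48,-32,16] → ·
    (2,9)@(5, 19): e=[16,16,0] → #  [on edge]
    (3,9)@(7, 19): e=[48,-28,12] → ·
    (2,10)@(5, 21): e=[16,20,-4] → ·
  covered (4 px):
    · · · ·
    · · · ·
    · · · ·
    · · · ·
    · · · ·
    · · · ·
    · · # ·
    · · # ·
    · · # ·
    · · # ·
    · · · ·
    · · · ·

Answer: [16,11,6]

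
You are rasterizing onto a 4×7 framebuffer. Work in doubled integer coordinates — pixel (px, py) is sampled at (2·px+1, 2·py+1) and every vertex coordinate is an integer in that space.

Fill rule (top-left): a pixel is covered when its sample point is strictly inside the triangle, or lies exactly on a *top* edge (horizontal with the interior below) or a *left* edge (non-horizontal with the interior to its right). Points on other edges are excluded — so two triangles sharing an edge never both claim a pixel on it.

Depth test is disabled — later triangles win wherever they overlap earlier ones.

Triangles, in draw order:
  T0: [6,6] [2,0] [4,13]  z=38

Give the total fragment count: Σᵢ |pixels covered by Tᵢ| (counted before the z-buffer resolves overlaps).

T0:
  2·area = 40  (B↔C swapped to make it positive)
  edge (6, 6)→(4, 13): d=(-2,7) right/bottom  bias=-1
  edge (4, 13)→(2, 0): d=(-2,-13) top-left  bias=+0
  edge (2, 0)→(6, 6): d=(4,6) right/bottom  bias=-1
    (1,1)@(3, 3): e=[27,7,6] → X
    (2,1)@(5, 3): e=[13,33,-6] → .
    (1,2)@(3, 5): e=[23,3,14] → X
    (2,2)@(5, 5): e=[9,29,2] → X
    (3,2)@(7, 5): e=[-5,55,-10] → .
    (1,3)@(3, 7): e=[19,-1,22] → .
    (2,3)@(5, 7): e=[5,25,10] → X
    (3,3)@(7, 7): e=[-9,51,-2] → .
    (2,4)@(5, 9): e=[1,21,18] → X
    (3,4)@(7, 9): e=[-13,47,6] → .
    (2,5)@(5, 11): e=[-3,17,26] → .
  covered (5 px):
    . . . .
    . X . .
    . X X .
    . . X .
    . . X .
    . . . .
    . . . .

Result: 5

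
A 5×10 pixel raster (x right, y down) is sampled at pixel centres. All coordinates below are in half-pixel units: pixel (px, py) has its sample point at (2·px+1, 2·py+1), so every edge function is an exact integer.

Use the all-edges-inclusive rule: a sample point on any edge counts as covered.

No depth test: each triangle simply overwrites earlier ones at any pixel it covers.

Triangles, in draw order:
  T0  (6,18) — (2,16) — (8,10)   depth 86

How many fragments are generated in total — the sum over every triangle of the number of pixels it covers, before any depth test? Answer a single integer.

T0:
  2·area = 36
  edge (6, 18)→(2, 16): d=(-4,-2) inclusive
  edge (2, 16)→(8, 10): d=(6,-6) inclusive
  edge (8, 10)→(6, 18): d=(-2,8) inclusive
    (4,4)@(9, 9): e=[42,0,-6] → ·  [on edge]
    (3,5)@(7, 11): e=[30,0,6] → █  [on edge]
    (4,5)@(9, 11): e=[34,12,-10] → ·
    (2,6)@(5, 13): e=[18,0,18] → █  [on edge]
    (4,6)@(9, 13): e=[26,24,-14] → ·
    (1,7)@(3, 15): e=[6,0,30] → █  [on edge]
    (3,7)@(7, 15): e=[14,24,-2] → ·
    (0,8)@(1, 17): e=[-6,0,42] → ·  [on edge]
    (1,8)@(3, 17): e=[-2,12,26] → ·
    (2,8)@(5, 17): e=[2,24,10] → █
    (3,8)@(7, 17): e=[6,36,-6] → ·
    (2,9)@(5, 19): e=[-6,36,6] → ·
  covered (6 px):
    · · · · ·
    · · · · ·
    · · · · ·
    · · · · ·
    · · · · ·
    · · · █ ·
    · · █ █ ·
    · █ █ · ·
    · · █ · ·
    · · · · ·

Answer: 6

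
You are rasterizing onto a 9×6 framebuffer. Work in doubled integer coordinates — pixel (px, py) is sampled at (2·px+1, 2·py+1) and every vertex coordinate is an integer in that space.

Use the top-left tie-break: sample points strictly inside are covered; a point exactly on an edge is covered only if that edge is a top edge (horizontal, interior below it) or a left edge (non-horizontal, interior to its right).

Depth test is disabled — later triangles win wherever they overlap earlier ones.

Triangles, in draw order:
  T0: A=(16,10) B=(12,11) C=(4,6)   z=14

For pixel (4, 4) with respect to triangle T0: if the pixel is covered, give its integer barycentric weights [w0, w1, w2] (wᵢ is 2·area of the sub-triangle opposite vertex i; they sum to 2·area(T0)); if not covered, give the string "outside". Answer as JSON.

T0:
  2·area = 28
  edge (16, 10)→(12, 11): d=(-4,1) right/bottom  bias=-1
  edge (12, 11)→(4, 6): d=(-8,-5) top-left  bias=+0
  edge (4, 6)→(16, 10): d=(12,4) right/bottom  bias=-1
    (0,2)@(1, 5): e=[35,-7,0] → ·  [on edge]
    (3,3)@(7, 7): e=[21,7,0] → ·  [on edge]
    (4,4)@(9, 9): e=[11,1,16] → █
    (5,4)@(11, 9): e=[9,11,8] → █
    (6,4)@(13, 9): e=[7,21,0] → ·  [on edge]
    (4,5)@(9, 11): e=[3,-15,40] → ·
    (5,5)@(11, 11): e=[1,-5,32] → ·
  covered (2 px):
    · · · · · · · · ·
    · · · · · · · · ·
    · · · · · · · · ·
    · · · · · · · · ·
    · · · · █ █ · · ·
    · · · · · · · · ·

Answer: [1,16,11]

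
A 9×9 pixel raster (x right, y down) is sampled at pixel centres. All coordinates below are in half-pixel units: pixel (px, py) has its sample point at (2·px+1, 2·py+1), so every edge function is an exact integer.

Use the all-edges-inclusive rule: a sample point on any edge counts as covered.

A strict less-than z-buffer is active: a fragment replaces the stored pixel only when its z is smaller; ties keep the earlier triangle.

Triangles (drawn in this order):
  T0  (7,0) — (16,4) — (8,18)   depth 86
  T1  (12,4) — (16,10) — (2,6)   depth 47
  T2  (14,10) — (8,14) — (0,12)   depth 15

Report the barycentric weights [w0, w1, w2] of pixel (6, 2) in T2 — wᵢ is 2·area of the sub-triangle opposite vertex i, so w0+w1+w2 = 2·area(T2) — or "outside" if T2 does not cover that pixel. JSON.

T0:
  2·area = 158
  edge (7, 0)→(16, 4): d=(9,4) inclusive
  edge (16, 4)→(8, 18): d=(-8,14) inclusive
  edge (8, 18)→(7, 0): d=(-1,-18) inclusive
    (4,0)@(9, 1): e=[1,122,35] → X
    (5,0)@(11, 1): e=[-7,94,71] → .
    (4,1)@(9, 3): e=[19,106,33] → X
    (5,1)@(11, 3): e=[11,78,69] → X
    (6,1)@(13, 3): e=[3,50,105] → X
    (7,1)@(15, 3): e=[-5,22,141] → .
    (4,2)@(9, 5): e=[37,90,31] → X
    (7,2)@(15, 5): e=[13,6,139] → X
    (8,2)@(17, 5): e=[5,-22,175] → .
    (4,3)@(9, 7): e=[55,74,29] → X
    (7,3)@(15, 7): e=[31,-10,137] → .
    (4,4)@(9, 9): e=[73,58,27] → X
  covered (18 px):
    . . . . X . . . .
    . . . . X X X . .
    . . . . X X X X .
    . . . . X X X . .
    . . . . X X X . .
    . . . . X X . . .
    . . . . X . . . .
    . . . . X . . . .
    . . . . . . . . .
T1:
  2·area = 68
  edge (12, 4)→(16, 10): d=(4,6) inclusive
  edge (16, 10)→(2, 6): d=(-14,-4) inclusive
  edge (2, 6)→(12, 4): d=(10,-2) inclusive
    (8,1)@(17, 3): e=[-34,102,0] → .  [on edge]
    (3,2)@(7, 5): e=[34,34,0] → X  [on edge]
    (4,2)@(9, 5): e=[22,42,4] → X
    (5,2)@(11, 5): e=[10,50,8] → X
    (6,2)@(13, 5): e=[-2,58,12] → .
    (3,3)@(7, 7): e=[42,6,20] → X
    (6,3)@(13, 7): e=[6,30,32] → X
    (7,3)@(15, 7): e=[-6,38,36] → .
    (3,4)@(7, 9): e=[50,-22,40] → .
    (4,4)@(9, 9): e=[38,-14,44] → .
    (5,4)@(11, 9): e=[26,-6,48] → .
    (6,4)@(13, 9): e=[14,2,52] → X
  covered (9 px):
    . . . . . . . . .
    . . . . . . . . .
    . . . X X X . . .
    . . . X X X X . .
    . . . . . . X X .
    . . . . . . . . .
    . . . . . . . . .
    . . . . . . . . .
    . . . . . . . . .
T2:
  2·area = 44
  edge (14, 10)→(8, 14): d=(-6,4) inclusive
  edge (8, 14)→(0, 12): d=(-8,-2) inclusive
  edge (0, 12)→(14, 10): d=(14,-2) inclusive
    (3,5)@(7, 11): e=[22,22,0] → X  [on edge]
    (4,5)@(9, 11): e=[14,26,4] → X
    (5,5)@(11, 11): e=[6,30,8] → X
    (6,5)@(13, 11): e=[-2,34,12] → .
    (2,6)@(5, 13): e=[18,2,24] → X
    (5,6)@(11, 13): e=[-6,14,36] → .
    (2,7)@(5, 15): e=[6,-14,52] → .
    (3,7)@(7, 15): e=[-2,-10,56] → .
    (4,7)@(9, 15): e=[-10,-6,60] → .
  covered (6 px):
    . . . . . . . . .
    . . . . . . . . .
    . . . . . . . . .
    . . . . . . . . .
    . . . . . . . . .
    . . . X X X . . .
    . . X X X . . . .
    . . . . . . . . .
    . . . . . . . . .

Answer: "outside"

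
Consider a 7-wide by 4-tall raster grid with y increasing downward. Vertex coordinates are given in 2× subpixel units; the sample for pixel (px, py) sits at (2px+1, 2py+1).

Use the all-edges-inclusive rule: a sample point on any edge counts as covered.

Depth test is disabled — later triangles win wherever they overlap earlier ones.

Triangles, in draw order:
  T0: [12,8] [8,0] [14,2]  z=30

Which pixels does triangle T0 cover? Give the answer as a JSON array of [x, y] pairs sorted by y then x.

T0:
  2·area = 40
  edge (12, 8)→(8, 0): d=(-4,-8) inclusive
  edge (8, 0)→(14, 2): d=(6,2) inclusive
  edge (14, 2)→(12, 8): d=(-2,6) inclusive
    (4,0)@(9, 1): e=[4,4,32] → X
    (5,0)@(11, 1): e=[20,0,20] → X  [on edge]
    (6,0)@(13, 1): e=[36,-4,8] → .
    (4,1)@(9, 3): e=[-4,16,28] → .
    (5,1)@(11, 3): e=[12,12,16] → X
    (6,1)@(13, 3): e=[28,8,4] → X
    (5,2)@(11, 5): e=[4,24,12] → X
    (6,2)@(13, 5): e=[20,20,0] → X  [on edge]
    (5,3)@(11, 7): e=[-4,36,8] → .
    (6,3)@(13, 7): e=[12,32,-4] → .
  covered (6 px):
    . . . . X X .
    . . . . . X X
    . . . . . X X
    . . . . . . .

Answer: [[4,0],[5,0],[5,1],[6,1],[5,2],[6,2]]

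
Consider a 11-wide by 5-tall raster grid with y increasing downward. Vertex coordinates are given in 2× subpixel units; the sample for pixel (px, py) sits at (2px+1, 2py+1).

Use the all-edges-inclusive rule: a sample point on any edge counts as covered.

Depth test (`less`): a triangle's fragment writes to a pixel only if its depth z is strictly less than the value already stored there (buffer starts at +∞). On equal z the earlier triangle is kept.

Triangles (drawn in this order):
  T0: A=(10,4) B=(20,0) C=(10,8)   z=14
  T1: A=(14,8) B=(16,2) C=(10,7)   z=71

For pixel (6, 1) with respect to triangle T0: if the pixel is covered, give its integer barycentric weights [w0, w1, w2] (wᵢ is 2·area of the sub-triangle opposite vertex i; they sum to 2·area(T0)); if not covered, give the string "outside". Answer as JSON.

T0:
  2·area = 40
  edge (10, 4)→(20, 0): d=(10,-4) inclusive
  edge (20, 0)→(10, 8): d=(-10,8) inclusive
  edge (10, 8)→(10, 4): d=(0,-4) inclusive
    (6,1)@(13, 3): e=[2,26,12] → X
    (7,1)@(15, 3): e=[10,10,20] → X
    (8,1)@(17, 3): e=[18,-6,28] → .
    (5,2)@(11, 5): e=[14,22,4] → X
    (7,2)@(15, 5): e=[30,-10,20] → .
    (5,3)@(11, 7): e=[34,2,4] → X
    (6,3)@(13, 7): e=[42,-14,12] → .
    (5,4)@(11, 9): e=[54,-18,4] → .
  covered (5 px):
    . . . . . . . . . . .
    . . . . . . X X . . .
    . . . . . X X . . . .
    . . . . . X . . . . .
    . . . . . . . . . . .
T1:
  2·area = 26  (B↔C swapped to make it positive)
  edge (14, 8)→(10, 7): d=(-4,-1) inclusive
  edge (10, 7)→(16, 2): d=(6,-5) inclusive
  edge (16, 2)→(14, 8): d=(-2,6) inclusive
    (7,1)@(15, 3): e=[21,1,4] → X
    (8,1)@(17, 3): e=[23,11,-8] → .
    (6,2)@(13, 5): e=[11,3,12] → X
    (7,2)@(15, 5): e=[13,13,0] → X  [on edge]
    (8,2)@(17, 5): e=[15,23,-12] → .
    (5,3)@(11, 7): e=[1,5,20] → X
    (7,3)@(15, 7): e=[5,25,-4] → .
    (5,4)@(11, 9): e=[-7,17,16] → .
    (6,4)@(13, 9): e=[-5,27,4] → .
  covered (5 px):
    . . . . . . . . . . .
    . . . . . . . X . . .
    . . . . . . X X . . .
    . . . . . X X . . . .
    . . . . . . . . . . .

Answer: [26,12,2]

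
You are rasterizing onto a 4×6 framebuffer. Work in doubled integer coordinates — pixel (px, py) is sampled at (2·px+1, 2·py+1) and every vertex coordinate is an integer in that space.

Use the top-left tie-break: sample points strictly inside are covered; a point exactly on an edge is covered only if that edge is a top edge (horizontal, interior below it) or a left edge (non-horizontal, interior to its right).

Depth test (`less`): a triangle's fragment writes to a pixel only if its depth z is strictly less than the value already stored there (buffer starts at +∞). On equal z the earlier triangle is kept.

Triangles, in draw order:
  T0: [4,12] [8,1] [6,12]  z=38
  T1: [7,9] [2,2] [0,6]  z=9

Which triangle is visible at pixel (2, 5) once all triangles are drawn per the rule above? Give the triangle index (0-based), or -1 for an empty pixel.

T0:
  2·area = 22
  edge (4, 12)→(8, 1): d=(4,-11) top-left  bias=+0
  edge (8, 1)→(6, 12): d=(-2,11) right/bottom  bias=-1
  edge (6, 12)→(4, 12): d=(-2,0) right/bottom  bias=-1
    (3,2)@(7, 5): e=[5,3,14] → X
    (3,3)@(7, 7): e=[13,-1,10] → .
    (2,5)@(5, 11): e=[7,13,2] → X
    (3,5)@(7, 11): e=[29,-9,2] → .
  covered (2 px):
    . . . .
    . . . .
    . . . X
    . . . .
    . . . .
    . . X .
T1:
  2·area = 34  (B↔C swapped to make it positive)
  edge (7, 9)→(0, 6): d=(-7,-3) top-left  bias=+0
  edge (0, 6)→(2, 2): d=(2,-4) top-left  bias=+0
  edge (2, 2)→(7, 9): d=(5,7) right/bottom  bias=-1
    (0,2)@(1, 5): e=[10,2,22] → X
    (1,2)@(3, 5): e=[16,10,8] → X
    (2,2)@(5, 5): e=[22,18,-6] → .
    (0,3)@(1, 7): e=[-4,6,32] → .
    (1,3)@(3, 7): e=[2,14,18] → X
    (2,3)@(5, 7): e=[8,22,4] → X
    (3,3)@(7, 7): e=[14,30,-10] → .
    (1,4)@(3, 9): e=[-12,18,28] → .
    (2,4)@(5, 9): e=[-6,26,14] → .
    (3,4)@(7, 9): e=[0,34,0] → .  [on edge]
  covered (4 px):
    . . . .
    . . . .
    X X . .
    . X X .
    . . . .
    . . . .

Z-buffer (winner per pixel, '.' = empty):
  . . . .
  . . . .
  1 1 . 0
  . 1 1 .
  . . . .
  . . 0 .

Result: 0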